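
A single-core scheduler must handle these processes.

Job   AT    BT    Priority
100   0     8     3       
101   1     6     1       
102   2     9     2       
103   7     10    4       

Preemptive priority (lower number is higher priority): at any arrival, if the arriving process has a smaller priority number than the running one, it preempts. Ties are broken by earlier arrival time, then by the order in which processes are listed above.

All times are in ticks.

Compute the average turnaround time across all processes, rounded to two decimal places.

Schedule: | 100 0-1 | 101 1-7 | 102 7-16 | 100 16-23 | 103 23-33 |
Completion: 100=23  101=7  102=16  103=33
Turnaround (C−A): 100=23  101=6  102=14  103=26
Turnaround times: 100=23, 101=6, 102=14, 103=26
Average turnaround = (23+6+14+26) / 4 = 69/4 = 17.25

17.25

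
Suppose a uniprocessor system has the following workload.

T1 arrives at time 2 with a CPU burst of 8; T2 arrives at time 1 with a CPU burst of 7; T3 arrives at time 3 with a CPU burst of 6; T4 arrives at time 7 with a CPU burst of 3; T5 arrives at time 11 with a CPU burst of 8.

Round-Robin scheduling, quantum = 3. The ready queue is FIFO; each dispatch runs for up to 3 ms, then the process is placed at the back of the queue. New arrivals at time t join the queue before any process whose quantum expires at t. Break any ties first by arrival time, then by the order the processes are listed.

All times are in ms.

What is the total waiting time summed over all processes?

69

Gantt: | idle 0-1 | T2 1-4 | T1 4-7 | T3 7-10 | T2 10-13 | T4 13-16 | T1 16-19 | T3 19-22 | T5 22-25 | T2 25-26 | T1 26-28 | T5 28-33 |
Completion: T1=28  T2=26  T3=22  T4=16  T5=33
Turnaround (C−A): T1=26  T2=25  T3=19  T4=9  T5=22
Waiting = turnaround − burst: T1=18, T2=18, T3=13, T4=6, T5=14
Total waiting = 18 + 18 + 13 + 6 + 14 = 69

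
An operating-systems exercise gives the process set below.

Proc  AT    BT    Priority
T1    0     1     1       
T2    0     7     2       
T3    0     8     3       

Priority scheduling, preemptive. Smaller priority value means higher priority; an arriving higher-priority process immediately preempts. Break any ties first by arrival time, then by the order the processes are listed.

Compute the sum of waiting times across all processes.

Schedule: | T1 0-1 | T2 1-8 | T3 8-16 |
Completion: T1=1  T2=8  T3=16
Turnaround (C−A): T1=1  T2=8  T3=16
Waiting = turnaround − burst: T1=0, T2=1, T3=8
Total waiting = 0 + 1 + 8 = 9

9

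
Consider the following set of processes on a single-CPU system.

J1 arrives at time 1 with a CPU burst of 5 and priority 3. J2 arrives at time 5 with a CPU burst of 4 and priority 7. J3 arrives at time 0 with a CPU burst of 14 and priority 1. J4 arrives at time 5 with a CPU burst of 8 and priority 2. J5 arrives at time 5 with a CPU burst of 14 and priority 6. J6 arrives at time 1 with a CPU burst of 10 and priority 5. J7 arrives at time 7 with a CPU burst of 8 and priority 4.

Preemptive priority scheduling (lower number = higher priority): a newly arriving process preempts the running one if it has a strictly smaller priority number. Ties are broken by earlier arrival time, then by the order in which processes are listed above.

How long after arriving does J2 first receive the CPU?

54

Schedule: | J3 0-14 | J4 14-22 | J1 22-27 | J7 27-35 | J6 35-45 | J5 45-59 | J2 59-63 |
Completion: J1=27  J2=63  J3=14  J4=22  J5=59  J6=45  J7=35
Turnaround (C−A): J1=26  J2=58  J3=14  J4=17  J5=54  J6=44  J7=28
Response(J2) = first start − arrival = 59 − 5 = 54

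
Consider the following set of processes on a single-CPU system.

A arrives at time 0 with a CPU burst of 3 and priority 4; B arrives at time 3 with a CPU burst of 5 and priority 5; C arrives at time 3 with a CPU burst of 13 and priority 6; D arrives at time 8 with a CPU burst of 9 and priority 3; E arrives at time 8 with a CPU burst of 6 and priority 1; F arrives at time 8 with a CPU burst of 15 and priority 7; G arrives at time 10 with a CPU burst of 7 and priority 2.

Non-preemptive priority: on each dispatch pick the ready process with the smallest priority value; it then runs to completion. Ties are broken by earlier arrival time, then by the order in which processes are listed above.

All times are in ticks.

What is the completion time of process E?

Schedule: | A 0-3 | B 3-8 | E 8-14 | G 14-21 | D 21-30 | C 30-43 | F 43-58 |
Completion: A=3  B=8  C=43  D=30  E=14  F=58  G=21

14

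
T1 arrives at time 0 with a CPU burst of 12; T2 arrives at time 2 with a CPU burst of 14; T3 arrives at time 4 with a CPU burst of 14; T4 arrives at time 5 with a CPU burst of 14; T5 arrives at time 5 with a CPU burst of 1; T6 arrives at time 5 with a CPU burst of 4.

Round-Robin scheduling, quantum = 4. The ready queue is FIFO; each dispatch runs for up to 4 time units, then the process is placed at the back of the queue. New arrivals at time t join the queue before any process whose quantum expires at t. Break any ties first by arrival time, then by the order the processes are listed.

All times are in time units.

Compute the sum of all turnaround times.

Schedule: | T1 0-4 | T2 4-8 | T3 8-12 | T1 12-16 | T4 16-20 | T5 20-21 | T6 21-25 | T2 25-29 | T3 29-33 | T1 33-37 | T4 37-41 | T2 41-45 | T3 45-49 | T4 49-53 | T2 53-55 | T3 55-57 | T4 57-59 |
Completion: T1=37  T2=55  T3=57  T4=59  T5=21  T6=25
Turnaround = completion − arrival: T1=37, T2=53, T3=53, T4=54, T5=16, T6=20
Total turnaround = 37 + 53 + 53 + 54 + 16 + 20 = 233

233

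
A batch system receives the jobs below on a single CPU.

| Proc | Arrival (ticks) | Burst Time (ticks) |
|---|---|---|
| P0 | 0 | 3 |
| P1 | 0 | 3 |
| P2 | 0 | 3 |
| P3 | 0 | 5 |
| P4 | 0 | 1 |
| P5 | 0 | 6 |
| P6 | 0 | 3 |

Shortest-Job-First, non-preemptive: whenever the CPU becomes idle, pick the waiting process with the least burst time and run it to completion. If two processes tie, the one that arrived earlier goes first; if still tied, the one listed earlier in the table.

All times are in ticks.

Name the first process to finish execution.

P4

Timeline: | P4 0-1 | P0 1-4 | P1 4-7 | P2 7-10 | P6 10-13 | P3 13-18 | P5 18-24 |
Completion: P0=4  P1=7  P2=10  P3=18  P4=1  P5=24  P6=13
Turnaround (C−A): P0=4  P1=7  P2=10  P3=18  P4=1  P5=24  P6=13
Finish order: P4 → P0 → P1 → P2 → P6 → P3 → P5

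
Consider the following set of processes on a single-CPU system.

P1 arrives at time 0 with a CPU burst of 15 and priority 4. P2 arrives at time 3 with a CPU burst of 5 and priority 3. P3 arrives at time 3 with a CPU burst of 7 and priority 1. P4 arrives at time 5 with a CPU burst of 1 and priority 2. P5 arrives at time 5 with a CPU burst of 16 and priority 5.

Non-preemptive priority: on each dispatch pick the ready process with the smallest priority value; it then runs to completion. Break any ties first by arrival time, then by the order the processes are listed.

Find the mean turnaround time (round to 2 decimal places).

23.20

Schedule: | P1 0-15 | P3 15-22 | P4 22-23 | P2 23-28 | P5 28-44 |
Completion: P1=15  P2=28  P3=22  P4=23  P5=44
Turnaround times: P1=15, P2=25, P3=19, P4=18, P5=39
Average turnaround = (15+25+19+18+39) / 5 = 116/5 = 23.20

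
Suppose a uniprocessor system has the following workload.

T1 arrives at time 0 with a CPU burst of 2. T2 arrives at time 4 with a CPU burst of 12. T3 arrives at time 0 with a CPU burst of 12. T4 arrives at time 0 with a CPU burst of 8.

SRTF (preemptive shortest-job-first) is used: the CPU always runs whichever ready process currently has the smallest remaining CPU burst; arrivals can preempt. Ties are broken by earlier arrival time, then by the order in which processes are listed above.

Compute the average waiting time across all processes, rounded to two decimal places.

7.50

Timeline: | T1 0-2 | T4 2-10 | T3 10-22 | T2 22-34 |
Completion: T1=2  T2=34  T3=22  T4=10
Turnaround (C−A): T1=2  T2=30  T3=22  T4=10
Waiting times: T1=0, T2=18, T3=10, T4=2
Average waiting = (0+18+10+2) / 4 = 30/4 = 7.50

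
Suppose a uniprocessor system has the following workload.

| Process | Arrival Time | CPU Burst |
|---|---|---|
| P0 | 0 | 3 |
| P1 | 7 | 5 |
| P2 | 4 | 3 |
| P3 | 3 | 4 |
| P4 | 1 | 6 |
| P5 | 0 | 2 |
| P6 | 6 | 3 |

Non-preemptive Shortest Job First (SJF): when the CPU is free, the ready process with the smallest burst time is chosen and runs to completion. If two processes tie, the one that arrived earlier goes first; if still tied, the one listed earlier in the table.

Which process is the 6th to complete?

Timeline: | P5 0-2 | P0 2-5 | P2 5-8 | P6 8-11 | P3 11-15 | P1 15-20 | P4 20-26 |
Completion: P0=5  P1=20  P2=8  P3=15  P4=26  P5=2  P6=11
Turnaround (C−A): P0=5  P1=13  P2=4  P3=12  P4=25  P5=2  P6=5
Finish order: P5 → P0 → P2 → P6 → P3 → P1 → P4

P1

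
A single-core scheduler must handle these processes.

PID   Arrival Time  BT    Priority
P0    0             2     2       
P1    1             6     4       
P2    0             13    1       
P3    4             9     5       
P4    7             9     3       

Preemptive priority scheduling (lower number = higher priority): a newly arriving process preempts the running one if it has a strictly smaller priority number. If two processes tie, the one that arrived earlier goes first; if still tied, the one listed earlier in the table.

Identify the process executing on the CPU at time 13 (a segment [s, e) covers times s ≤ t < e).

P0

Timeline: | P2 0-13 | P0 13-15 | P4 15-24 | P1 24-30 | P3 30-39 |
Completion: P0=15  P1=30  P2=13  P3=39  P4=24
Turnaround (C−A): P0=15  P1=29  P2=13  P3=35  P4=17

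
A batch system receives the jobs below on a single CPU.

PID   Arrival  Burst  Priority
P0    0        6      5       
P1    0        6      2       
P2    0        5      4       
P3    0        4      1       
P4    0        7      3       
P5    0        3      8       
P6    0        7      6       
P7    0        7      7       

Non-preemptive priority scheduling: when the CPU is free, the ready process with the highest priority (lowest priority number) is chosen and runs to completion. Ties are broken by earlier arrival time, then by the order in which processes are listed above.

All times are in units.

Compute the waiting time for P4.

Timeline: | P3 0-4 | P1 4-10 | P4 10-17 | P2 17-22 | P0 22-28 | P6 28-35 | P7 35-42 | P5 42-45 |
Completion: P0=28  P1=10  P2=22  P3=4  P4=17  P5=45  P6=35  P7=42
Waiting(P4) = turnaround − burst = 17 − 7 = 10

10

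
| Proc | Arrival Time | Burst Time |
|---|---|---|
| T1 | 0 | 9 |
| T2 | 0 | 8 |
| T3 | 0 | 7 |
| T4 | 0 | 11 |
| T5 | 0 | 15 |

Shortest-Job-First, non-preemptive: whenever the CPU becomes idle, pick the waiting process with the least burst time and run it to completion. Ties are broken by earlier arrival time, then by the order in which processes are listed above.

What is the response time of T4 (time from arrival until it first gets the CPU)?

24

Gantt: | T3 0-7 | T2 7-15 | T1 15-24 | T4 24-35 | T5 35-50 |
Completion: T1=24  T2=15  T3=7  T4=35  T5=50
Turnaround (C−A): T1=24  T2=15  T3=7  T4=35  T5=50
Response(T4) = first start − arrival = 24 − 0 = 24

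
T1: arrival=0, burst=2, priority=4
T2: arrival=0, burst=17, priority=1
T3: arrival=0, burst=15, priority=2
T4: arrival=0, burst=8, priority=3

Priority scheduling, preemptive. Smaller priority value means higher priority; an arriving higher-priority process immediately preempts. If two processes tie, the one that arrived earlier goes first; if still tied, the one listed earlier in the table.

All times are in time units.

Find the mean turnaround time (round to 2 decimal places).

32.75

Gantt: | T2 0-17 | T3 17-32 | T4 32-40 | T1 40-42 |
Completion: T1=42  T2=17  T3=32  T4=40
Turnaround (C−A): T1=42  T2=17  T3=32  T4=40
Turnaround times: T1=42, T2=17, T3=32, T4=40
Average turnaround = (42+17+32+40) / 4 = 131/4 = 32.75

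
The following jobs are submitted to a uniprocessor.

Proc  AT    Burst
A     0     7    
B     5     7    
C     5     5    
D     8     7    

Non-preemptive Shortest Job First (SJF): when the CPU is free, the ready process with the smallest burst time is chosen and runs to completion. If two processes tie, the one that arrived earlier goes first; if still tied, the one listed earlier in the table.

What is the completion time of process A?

7

Schedule: | A 0-7 | C 7-12 | B 12-19 | D 19-26 |
Completion: A=7  B=19  C=12  D=26
Turnaround (C−A): A=7  B=14  C=7  D=18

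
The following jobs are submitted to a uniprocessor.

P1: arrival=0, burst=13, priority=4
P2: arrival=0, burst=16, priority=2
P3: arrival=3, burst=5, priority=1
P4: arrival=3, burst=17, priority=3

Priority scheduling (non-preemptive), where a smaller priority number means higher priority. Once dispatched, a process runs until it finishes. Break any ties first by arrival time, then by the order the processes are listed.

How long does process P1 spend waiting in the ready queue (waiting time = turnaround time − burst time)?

38

Timeline: | P2 0-16 | P3 16-21 | P4 21-38 | P1 38-51 |
Completion: P1=51  P2=16  P3=21  P4=38
Turnaround (C−A): P1=51  P2=16  P3=18  P4=35
Waiting(P1) = turnaround − burst = 51 − 13 = 38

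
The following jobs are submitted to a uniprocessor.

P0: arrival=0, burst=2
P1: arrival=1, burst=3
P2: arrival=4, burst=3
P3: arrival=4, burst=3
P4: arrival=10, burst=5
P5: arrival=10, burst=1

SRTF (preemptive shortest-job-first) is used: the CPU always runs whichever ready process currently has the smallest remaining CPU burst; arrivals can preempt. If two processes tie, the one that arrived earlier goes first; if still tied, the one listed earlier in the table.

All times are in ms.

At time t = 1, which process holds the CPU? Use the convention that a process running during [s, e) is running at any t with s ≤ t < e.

P0

Gantt: | P0 0-2 | P1 2-5 | P2 5-8 | P3 8-11 | P5 11-12 | P4 12-17 |
Completion: P0=2  P1=5  P2=8  P3=11  P4=17  P5=12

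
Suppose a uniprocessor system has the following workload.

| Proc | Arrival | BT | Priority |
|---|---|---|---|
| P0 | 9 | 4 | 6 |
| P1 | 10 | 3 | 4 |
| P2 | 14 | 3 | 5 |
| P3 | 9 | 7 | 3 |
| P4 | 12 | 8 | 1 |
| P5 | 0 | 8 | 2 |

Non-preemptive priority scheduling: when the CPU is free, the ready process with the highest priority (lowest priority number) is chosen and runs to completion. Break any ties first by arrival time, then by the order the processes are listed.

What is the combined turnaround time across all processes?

85

Schedule: | P5 0-8 | idle 8-9 | P3 9-16 | P4 16-24 | P1 24-27 | P2 27-30 | P0 30-34 |
Completion: P0=34  P1=27  P2=30  P3=16  P4=24  P5=8
Turnaround (C−A): P0=25  P1=17  P2=16  P3=7  P4=12  P5=8
Turnaround = completion − arrival: P0=25, P1=17, P2=16, P3=7, P4=12, P5=8
Total turnaround = 25 + 17 + 16 + 7 + 12 + 8 = 85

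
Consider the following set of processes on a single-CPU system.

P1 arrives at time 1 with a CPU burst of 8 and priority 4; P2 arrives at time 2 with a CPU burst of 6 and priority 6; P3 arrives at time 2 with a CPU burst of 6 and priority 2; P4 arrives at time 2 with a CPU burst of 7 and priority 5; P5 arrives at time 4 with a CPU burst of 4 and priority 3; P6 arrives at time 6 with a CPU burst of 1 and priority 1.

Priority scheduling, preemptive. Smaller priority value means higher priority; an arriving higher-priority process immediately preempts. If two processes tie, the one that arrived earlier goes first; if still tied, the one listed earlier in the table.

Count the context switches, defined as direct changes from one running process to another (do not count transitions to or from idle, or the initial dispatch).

Timeline: | idle 0-1 | P1 1-2 | P3 2-6 | P6 6-7 | P3 7-9 | P5 9-13 | P1 13-20 | P4 20-27 | P2 27-33 |
Completion: P1=20  P2=33  P3=9  P4=27  P5=13  P6=7

7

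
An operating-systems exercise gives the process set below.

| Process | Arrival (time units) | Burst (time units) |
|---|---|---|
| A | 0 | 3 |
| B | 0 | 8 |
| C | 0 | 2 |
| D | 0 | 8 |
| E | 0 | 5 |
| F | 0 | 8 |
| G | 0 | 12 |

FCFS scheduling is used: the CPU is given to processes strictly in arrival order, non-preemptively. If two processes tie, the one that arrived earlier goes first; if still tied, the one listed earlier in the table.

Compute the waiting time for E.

21

Schedule: | A 0-3 | B 3-11 | C 11-13 | D 13-21 | E 21-26 | F 26-34 | G 34-46 |
Completion: A=3  B=11  C=13  D=21  E=26  F=34  G=46
Waiting(E) = turnaround − burst = 26 − 5 = 21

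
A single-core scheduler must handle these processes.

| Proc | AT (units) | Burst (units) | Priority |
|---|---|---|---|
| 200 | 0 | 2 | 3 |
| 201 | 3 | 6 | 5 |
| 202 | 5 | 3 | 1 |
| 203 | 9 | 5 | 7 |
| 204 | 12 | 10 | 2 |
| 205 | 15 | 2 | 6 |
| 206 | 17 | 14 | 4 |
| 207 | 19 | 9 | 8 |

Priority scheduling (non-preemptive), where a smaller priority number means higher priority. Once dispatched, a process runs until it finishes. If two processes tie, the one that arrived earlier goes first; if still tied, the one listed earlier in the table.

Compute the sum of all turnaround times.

Timeline: | 200 0-2 | idle 2-3 | 201 3-9 | 202 9-12 | 204 12-22 | 206 22-36 | 205 36-38 | 203 38-43 | 207 43-52 |
Completion: 200=2  201=9  202=12  203=43  204=22  205=38  206=36  207=52
Turnaround (C−A): 200=2  201=6  202=7  203=34  204=10  205=23  206=19  207=33
Turnaround = completion − arrival: 200=2, 201=6, 202=7, 203=34, 204=10, 205=23, 206=19, 207=33
Total turnaround = 2 + 6 + 7 + 34 + 10 + 23 + 19 + 33 = 134

134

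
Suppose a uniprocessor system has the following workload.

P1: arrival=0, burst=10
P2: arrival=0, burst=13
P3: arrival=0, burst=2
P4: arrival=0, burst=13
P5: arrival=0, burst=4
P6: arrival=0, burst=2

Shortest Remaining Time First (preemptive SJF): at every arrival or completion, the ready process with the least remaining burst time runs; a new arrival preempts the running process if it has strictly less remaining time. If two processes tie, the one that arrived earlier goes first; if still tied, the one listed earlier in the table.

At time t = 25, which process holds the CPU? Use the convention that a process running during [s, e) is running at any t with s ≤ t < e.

P2

Timeline: | P3 0-2 | P6 2-4 | P5 4-8 | P1 8-18 | P2 18-31 | P4 31-44 |
Completion: P1=18  P2=31  P3=2  P4=44  P5=8  P6=4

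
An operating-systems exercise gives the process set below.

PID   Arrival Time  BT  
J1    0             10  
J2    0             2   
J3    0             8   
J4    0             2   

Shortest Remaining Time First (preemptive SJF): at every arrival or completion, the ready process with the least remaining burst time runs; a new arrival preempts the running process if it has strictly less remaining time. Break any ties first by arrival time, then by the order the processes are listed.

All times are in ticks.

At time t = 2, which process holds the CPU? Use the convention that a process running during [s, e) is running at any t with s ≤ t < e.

J4

Schedule: | J2 0-2 | J4 2-4 | J3 4-12 | J1 12-22 |
Completion: J1=22  J2=2  J3=12  J4=4
Turnaround (C−A): J1=22  J2=2  J3=12  J4=4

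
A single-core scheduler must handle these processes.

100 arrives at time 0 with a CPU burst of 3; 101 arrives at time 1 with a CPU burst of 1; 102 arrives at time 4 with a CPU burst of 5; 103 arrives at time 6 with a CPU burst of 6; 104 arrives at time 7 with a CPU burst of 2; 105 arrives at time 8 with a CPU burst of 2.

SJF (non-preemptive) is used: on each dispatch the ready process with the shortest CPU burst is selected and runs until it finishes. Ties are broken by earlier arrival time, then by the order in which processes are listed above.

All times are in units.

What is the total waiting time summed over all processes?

14

Schedule: | 100 0-3 | 101 3-4 | 102 4-9 | 104 9-11 | 105 11-13 | 103 13-19 |
Completion: 100=3  101=4  102=9  103=19  104=11  105=13
Turnaround (C−A): 100=3  101=3  102=5  103=13  104=4  105=5
Waiting = turnaround − burst: 100=0, 101=2, 102=0, 103=7, 104=2, 105=3
Total waiting = 0 + 2 + 0 + 7 + 2 + 3 = 14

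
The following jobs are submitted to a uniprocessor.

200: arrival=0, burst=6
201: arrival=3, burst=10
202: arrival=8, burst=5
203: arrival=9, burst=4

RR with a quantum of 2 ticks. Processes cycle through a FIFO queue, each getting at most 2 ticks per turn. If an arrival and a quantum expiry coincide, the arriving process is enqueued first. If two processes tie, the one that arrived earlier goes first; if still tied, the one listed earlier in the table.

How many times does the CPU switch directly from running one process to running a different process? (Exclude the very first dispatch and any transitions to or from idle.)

11

Schedule: | 200 0-4 | 201 4-6 | 200 6-8 | 201 8-10 | 202 10-12 | 203 12-14 | 201 14-16 | 202 16-18 | 203 18-20 | 201 20-22 | 202 22-23 | 201 23-25 |
Completion: 200=8  201=25  202=23  203=20
Turnaround (C−A): 200=8  201=22  202=15  203=11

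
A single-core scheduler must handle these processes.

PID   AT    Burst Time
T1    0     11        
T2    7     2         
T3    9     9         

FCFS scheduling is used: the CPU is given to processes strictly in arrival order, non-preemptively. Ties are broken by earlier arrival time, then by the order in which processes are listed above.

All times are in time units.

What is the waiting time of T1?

0

Timeline: | T1 0-11 | T2 11-13 | T3 13-22 |
Completion: T1=11  T2=13  T3=22
Waiting(T1) = turnaround − burst = 11 − 11 = 0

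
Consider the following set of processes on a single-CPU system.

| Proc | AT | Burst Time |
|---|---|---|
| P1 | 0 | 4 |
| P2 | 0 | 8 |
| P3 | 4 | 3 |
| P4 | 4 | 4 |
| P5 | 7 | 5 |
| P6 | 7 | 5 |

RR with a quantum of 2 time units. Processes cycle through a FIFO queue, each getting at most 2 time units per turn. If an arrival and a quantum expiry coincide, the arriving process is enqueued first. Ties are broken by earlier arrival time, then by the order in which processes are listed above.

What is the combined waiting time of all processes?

Gantt: | P1 0-2 | P2 2-4 | P1 4-6 | P3 6-8 | P4 8-10 | P2 10-12 | P5 12-14 | P6 14-16 | P3 16-17 | P4 17-19 | P2 19-21 | P5 21-23 | P6 23-25 | P2 25-27 | P5 27-28 | P6 28-29 |
Completion: P1=6  P2=27  P3=17  P4=19  P5=28  P6=29
Turnaround (C−A): P1=6  P2=27  P3=13  P4=15  P5=21  P6=22
Waiting = turnaround − burst: P1=2, P2=19, P3=10, P4=11, P5=16, P6=17
Total waiting = 2 + 19 + 10 + 11 + 16 + 17 = 75

75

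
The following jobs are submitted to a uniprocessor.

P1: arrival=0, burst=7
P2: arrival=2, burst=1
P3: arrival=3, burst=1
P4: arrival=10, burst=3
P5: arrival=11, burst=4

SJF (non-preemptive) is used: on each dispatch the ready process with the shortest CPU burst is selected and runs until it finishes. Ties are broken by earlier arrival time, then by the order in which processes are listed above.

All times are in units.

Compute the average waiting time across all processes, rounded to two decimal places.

Gantt: | P1 0-7 | P2 7-8 | P3 8-9 | idle 9-10 | P4 10-13 | P5 13-17 |
Completion: P1=7  P2=8  P3=9  P4=13  P5=17
Turnaround (C−A): P1=7  P2=6  P3=6  P4=3  P5=6
Waiting times: P1=0, P2=5, P3=5, P4=0, P5=2
Average waiting = (0+5+5+0+2) / 5 = 12/5 = 2.40

2.40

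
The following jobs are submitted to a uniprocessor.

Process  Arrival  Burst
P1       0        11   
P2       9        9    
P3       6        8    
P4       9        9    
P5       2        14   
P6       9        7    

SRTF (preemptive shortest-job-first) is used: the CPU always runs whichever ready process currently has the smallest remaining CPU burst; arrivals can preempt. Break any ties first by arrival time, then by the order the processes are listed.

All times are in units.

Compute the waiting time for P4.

Timeline: | P1 0-11 | P6 11-18 | P3 18-26 | P2 26-35 | P4 35-44 | P5 44-58 |
Completion: P1=11  P2=35  P3=26  P4=44  P5=58  P6=18
Turnaround (C−A): P1=11  P2=26  P3=20  P4=35  P5=56  P6=9
Waiting(P4) = turnaround − burst = 35 − 9 = 26

26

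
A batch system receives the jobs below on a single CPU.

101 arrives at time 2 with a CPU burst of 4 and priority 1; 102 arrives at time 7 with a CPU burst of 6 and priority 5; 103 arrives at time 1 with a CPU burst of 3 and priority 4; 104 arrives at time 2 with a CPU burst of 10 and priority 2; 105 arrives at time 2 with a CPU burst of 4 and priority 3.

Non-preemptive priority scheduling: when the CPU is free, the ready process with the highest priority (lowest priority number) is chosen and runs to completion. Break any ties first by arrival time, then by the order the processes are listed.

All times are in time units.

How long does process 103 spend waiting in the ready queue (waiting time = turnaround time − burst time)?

0

Schedule: | idle 0-1 | 103 1-4 | 101 4-8 | 104 8-18 | 105 18-22 | 102 22-28 |
Completion: 101=8  102=28  103=4  104=18  105=22
Turnaround (C−A): 101=6  102=21  103=3  104=16  105=20
Waiting(103) = turnaround − burst = 3 − 3 = 0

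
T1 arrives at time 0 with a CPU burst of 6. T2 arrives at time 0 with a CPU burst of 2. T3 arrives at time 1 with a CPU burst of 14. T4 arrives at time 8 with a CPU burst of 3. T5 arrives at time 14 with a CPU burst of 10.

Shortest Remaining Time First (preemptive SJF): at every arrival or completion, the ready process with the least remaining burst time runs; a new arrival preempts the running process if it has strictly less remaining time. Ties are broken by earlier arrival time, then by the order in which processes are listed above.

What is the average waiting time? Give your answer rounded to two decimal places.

4.40

Timeline: | T2 0-2 | T1 2-8 | T4 8-11 | T3 11-14 | T5 14-24 | T3 24-35 |
Completion: T1=8  T2=2  T3=35  T4=11  T5=24
Waiting times: T1=2, T2=0, T3=20, T4=0, T5=0
Average waiting = (2+0+20+0+0) / 5 = 22/5 = 4.40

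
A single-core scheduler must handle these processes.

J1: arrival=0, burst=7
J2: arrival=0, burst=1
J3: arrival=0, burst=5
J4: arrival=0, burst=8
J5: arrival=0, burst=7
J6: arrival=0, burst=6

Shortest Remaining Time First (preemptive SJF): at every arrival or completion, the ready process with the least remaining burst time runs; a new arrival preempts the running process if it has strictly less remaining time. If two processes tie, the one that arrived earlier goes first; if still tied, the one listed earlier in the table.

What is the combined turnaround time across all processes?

98

Schedule: | J2 0-1 | J3 1-6 | J6 6-12 | J1 12-19 | J5 19-26 | J4 26-34 |
Completion: J1=19  J2=1  J3=6  J4=34  J5=26  J6=12
Turnaround (C−A): J1=19  J2=1  J3=6  J4=34  J5=26  J6=12
Turnaround = completion − arrival: J1=19, J2=1, J3=6, J4=34, J5=26, J6=12
Total turnaround = 19 + 1 + 6 + 34 + 26 + 12 = 98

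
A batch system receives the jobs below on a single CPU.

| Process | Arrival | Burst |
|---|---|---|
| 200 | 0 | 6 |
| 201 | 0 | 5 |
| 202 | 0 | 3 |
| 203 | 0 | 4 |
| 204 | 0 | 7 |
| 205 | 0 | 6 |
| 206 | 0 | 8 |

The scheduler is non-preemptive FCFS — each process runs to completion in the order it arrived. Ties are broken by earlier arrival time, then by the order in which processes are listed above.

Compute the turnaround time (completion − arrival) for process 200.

6

Schedule: | 200 0-6 | 201 6-11 | 202 11-14 | 203 14-18 | 204 18-25 | 205 25-31 | 206 31-39 |
Completion: 200=6  201=11  202=14  203=18  204=25  205=31  206=39
Turnaround (C−A): 200=6  201=11  202=14  203=18  204=25  205=31  206=39
Turnaround(200) = completion − arrival = 6 − 0 = 6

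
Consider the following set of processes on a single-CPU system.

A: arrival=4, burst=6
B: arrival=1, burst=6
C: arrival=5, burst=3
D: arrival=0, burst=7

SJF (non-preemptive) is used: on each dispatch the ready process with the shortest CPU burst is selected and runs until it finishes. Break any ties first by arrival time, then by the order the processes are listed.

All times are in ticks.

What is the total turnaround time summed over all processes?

Timeline: | D 0-7 | C 7-10 | B 10-16 | A 16-22 |
Completion: A=22  B=16  C=10  D=7
Turnaround (C−A): A=18  B=15  C=5  D=7
Turnaround = completion − arrival: A=18, B=15, C=5, D=7
Total turnaround = 18 + 15 + 5 + 7 = 45

45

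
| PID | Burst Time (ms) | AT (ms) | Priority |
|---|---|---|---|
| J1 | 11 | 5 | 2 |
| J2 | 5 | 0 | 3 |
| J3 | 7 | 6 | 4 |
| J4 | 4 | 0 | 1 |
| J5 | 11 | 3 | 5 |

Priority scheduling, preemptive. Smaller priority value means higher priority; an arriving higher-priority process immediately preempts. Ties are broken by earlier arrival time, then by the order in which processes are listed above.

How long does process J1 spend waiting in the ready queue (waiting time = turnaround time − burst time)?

0

Schedule: | J4 0-4 | J2 4-5 | J1 5-16 | J2 16-20 | J3 20-27 | J5 27-38 |
Completion: J1=16  J2=20  J3=27  J4=4  J5=38
Waiting(J1) = turnaround − burst = 11 − 11 = 0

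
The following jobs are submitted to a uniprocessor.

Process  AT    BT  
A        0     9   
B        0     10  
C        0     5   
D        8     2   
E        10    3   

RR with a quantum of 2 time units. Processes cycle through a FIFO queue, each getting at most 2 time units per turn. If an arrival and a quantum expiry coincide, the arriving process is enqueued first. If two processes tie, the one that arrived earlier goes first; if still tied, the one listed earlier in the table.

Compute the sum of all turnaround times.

Timeline: | A 0-2 | B 2-4 | C 4-6 | A 6-8 | B 8-10 | C 10-12 | D 12-14 | A 14-16 | E 16-18 | B 18-20 | C 20-21 | A 21-23 | E 23-24 | B 24-26 | A 26-27 | B 27-29 |
Completion: A=27  B=29  C=21  D=14  E=24
Turnaround = completion − arrival: A=27, B=29, C=21, D=6, E=14
Total turnaround = 27 + 29 + 21 + 6 + 14 = 97

97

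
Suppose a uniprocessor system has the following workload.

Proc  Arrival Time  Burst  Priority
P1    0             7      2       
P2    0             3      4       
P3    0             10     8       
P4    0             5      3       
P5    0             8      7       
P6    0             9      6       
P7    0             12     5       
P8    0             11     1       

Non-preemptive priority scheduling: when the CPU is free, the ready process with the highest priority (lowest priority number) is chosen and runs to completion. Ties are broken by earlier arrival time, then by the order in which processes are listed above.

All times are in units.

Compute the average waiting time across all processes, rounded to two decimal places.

Timeline: | P8 0-11 | P1 11-18 | P4 18-23 | P2 23-26 | P7 26-38 | P6 38-47 | P5 47-55 | P3 55-65 |
Completion: P1=18  P2=26  P3=65  P4=23  P5=55  P6=47  P7=38  P8=11
Turnaround (C−A): P1=18  P2=26  P3=65  P4=23  P5=55  P6=47  P7=38  P8=11
Waiting times: P1=11, P2=23, P3=55, P4=18, P5=47, P6=38, P7=26, P8=0
Average waiting = (11+23+55+18+47+38+26+0) / 8 = 218/8 = 27.25

27.25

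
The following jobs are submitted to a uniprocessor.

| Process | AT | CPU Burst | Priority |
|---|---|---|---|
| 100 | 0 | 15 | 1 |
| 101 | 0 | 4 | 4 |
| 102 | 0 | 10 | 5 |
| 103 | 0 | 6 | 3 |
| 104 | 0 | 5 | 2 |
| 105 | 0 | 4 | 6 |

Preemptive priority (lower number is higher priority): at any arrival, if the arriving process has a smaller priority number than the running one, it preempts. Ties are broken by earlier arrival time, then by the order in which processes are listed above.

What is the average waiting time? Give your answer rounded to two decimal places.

21.83

Timeline: | 100 0-15 | 104 15-20 | 103 20-26 | 101 26-30 | 102 30-40 | 105 40-44 |
Completion: 100=15  101=30  102=40  103=26  104=20  105=44
Turnaround (C−A): 100=15  101=30  102=40  103=26  104=20  105=44
Waiting times: 100=0, 101=26, 102=30, 103=20, 104=15, 105=40
Average waiting = (0+26+30+20+15+40) / 6 = 131/6 = 21.83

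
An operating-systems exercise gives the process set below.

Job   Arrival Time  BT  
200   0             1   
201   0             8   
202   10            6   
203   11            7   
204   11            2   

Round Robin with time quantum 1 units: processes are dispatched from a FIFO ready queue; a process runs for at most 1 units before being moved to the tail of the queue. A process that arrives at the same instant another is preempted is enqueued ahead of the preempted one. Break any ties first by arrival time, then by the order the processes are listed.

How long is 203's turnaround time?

Timeline: | 200 0-1 | 201 1-9 | idle 9-10 | 202 10-11 | 203 11-12 | 204 12-13 | 202 13-14 | 203 14-15 | 204 15-16 | 202 16-17 | 203 17-18 | 202 18-19 | 203 19-20 | 202 20-21 | 203 21-22 | 202 22-23 | 203 23-25 |
Completion: 200=1  201=9  202=23  203=25  204=16
Turnaround(203) = completion − arrival = 25 − 11 = 14

14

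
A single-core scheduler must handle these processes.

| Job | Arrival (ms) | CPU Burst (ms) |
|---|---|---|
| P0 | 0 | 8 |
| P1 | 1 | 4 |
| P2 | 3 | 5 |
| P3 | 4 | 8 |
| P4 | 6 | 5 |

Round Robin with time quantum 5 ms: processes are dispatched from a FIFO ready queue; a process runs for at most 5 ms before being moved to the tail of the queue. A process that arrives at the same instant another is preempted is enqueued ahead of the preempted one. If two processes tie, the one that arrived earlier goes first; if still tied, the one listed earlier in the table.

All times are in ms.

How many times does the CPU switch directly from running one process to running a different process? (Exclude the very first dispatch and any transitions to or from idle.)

Schedule: | P0 0-5 | P1 5-9 | P2 9-14 | P3 14-19 | P0 19-22 | P4 22-27 | P3 27-30 |
Completion: P0=22  P1=9  P2=14  P3=30  P4=27
Turnaround (C−A): P0=22  P1=8  P2=11  P3=26  P4=21

6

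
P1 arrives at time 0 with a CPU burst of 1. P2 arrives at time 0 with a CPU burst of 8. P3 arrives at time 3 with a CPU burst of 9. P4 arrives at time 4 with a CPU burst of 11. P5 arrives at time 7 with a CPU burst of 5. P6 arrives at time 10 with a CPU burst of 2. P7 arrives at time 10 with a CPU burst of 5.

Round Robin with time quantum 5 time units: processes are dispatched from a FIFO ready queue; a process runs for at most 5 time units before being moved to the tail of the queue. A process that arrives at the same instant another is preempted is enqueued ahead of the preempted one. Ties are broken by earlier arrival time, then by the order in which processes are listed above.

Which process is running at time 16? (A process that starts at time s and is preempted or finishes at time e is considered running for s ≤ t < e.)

P2

Schedule: | P1 0-1 | P2 1-6 | P3 6-11 | P4 11-16 | P2 16-19 | P5 19-24 | P6 24-26 | P7 26-31 | P3 31-35 | P4 35-41 |
Completion: P1=1  P2=19  P3=35  P4=41  P5=24  P6=26  P7=31
Turnaround (C−A): P1=1  P2=19  P3=32  P4=37  P5=17  P6=16  P7=21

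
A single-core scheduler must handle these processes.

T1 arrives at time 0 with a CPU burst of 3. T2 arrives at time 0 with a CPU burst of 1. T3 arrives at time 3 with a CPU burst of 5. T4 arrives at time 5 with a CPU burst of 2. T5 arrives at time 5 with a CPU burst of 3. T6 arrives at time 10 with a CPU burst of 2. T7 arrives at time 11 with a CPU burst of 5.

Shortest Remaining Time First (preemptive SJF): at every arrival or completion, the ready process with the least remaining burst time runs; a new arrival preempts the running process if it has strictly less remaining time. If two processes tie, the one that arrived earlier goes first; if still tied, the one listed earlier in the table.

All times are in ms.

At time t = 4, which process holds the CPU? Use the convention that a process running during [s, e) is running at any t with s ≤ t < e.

Gantt: | T2 0-1 | T1 1-4 | T3 4-5 | T4 5-7 | T5 7-10 | T6 10-12 | T3 12-16 | T7 16-21 |
Completion: T1=4  T2=1  T3=16  T4=7  T5=10  T6=12  T7=21

T3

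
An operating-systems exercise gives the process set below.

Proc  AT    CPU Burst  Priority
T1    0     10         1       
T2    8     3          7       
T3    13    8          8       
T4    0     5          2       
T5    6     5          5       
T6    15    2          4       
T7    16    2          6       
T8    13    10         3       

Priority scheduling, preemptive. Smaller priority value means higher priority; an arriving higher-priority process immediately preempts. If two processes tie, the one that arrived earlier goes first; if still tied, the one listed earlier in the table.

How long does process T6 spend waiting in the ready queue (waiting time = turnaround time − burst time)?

10

Gantt: | T1 0-10 | T4 10-15 | T8 15-25 | T6 25-27 | T5 27-32 | T7 32-34 | T2 34-37 | T3 37-45 |
Completion: T1=10  T2=37  T3=45  T4=15  T5=32  T6=27  T7=34  T8=25
Turnaround (C−A): T1=10  T2=29  T3=32  T4=15  T5=26  T6=12  T7=18  T8=12
Waiting(T6) = turnaround − burst = 12 − 2 = 10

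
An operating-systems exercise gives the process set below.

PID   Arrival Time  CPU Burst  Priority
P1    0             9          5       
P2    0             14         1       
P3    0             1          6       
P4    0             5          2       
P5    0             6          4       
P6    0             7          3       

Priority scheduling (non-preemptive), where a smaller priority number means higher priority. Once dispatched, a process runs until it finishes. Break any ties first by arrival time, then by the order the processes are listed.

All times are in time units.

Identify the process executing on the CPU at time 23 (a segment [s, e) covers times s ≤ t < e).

P6

Schedule: | P2 0-14 | P4 14-19 | P6 19-26 | P5 26-32 | P1 32-41 | P3 41-42 |
Completion: P1=41  P2=14  P3=42  P4=19  P5=32  P6=26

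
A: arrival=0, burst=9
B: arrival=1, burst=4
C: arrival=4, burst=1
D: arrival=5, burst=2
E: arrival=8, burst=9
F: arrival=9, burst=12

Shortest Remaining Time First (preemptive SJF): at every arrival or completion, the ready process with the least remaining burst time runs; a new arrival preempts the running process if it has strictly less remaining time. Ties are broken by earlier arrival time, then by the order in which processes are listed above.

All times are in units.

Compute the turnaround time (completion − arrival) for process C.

2

Schedule: | A 0-1 | B 1-5 | C 5-6 | D 6-8 | A 8-16 | E 16-25 | F 25-37 |
Completion: A=16  B=5  C=6  D=8  E=25  F=37
Turnaround(C) = completion − arrival = 6 − 4 = 2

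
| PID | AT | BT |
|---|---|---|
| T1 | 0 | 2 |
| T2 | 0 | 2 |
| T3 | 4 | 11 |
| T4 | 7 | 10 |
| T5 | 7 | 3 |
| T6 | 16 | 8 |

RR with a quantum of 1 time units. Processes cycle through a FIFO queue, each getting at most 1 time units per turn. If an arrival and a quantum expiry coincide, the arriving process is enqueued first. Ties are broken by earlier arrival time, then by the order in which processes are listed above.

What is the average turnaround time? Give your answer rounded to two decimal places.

Timeline: | T1 0-1 | T2 1-2 | T1 2-3 | T2 3-4 | T3 4-7 | T4 7-8 | T5 8-9 | T3 9-10 | T4 10-11 | T5 11-12 | T3 12-13 | T4 13-14 | T5 14-15 | T3 15-16 | T4 16-17 | T6 17-18 | T3 18-19 | T4 19-20 | T6 20-21 | T3 21-22 | T4 22-23 | T6 23-24 | T3 24-25 | T4 25-26 | T6 26-27 | T3 27-28 | T4 28-29 | T6 29-30 | T3 30-31 | T4 31-32 | T6 32-33 | T4 33-34 | T6 34-36 |
Completion: T1=3  T2=4  T3=31  T4=34  T5=15  T6=36
Turnaround times: T1=3, T2=4, T3=27, T4=27, T5=8, T6=20
Average turnaround = (3+4+27+27+8+20) / 6 = 89/6 = 14.83

14.83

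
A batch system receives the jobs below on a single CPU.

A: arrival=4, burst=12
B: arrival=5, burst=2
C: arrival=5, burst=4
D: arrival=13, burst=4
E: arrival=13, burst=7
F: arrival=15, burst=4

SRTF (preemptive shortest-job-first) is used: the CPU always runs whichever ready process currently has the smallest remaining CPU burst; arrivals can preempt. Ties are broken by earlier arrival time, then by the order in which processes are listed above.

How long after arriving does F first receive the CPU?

Gantt: | idle 0-4 | A 4-5 | B 5-7 | C 7-11 | A 11-13 | D 13-17 | F 17-21 | E 21-28 | A 28-37 |
Completion: A=37  B=7  C=11  D=17  E=28  F=21
Turnaround (C−A): A=33  B=2  C=6  D=4  E=15  F=6
Response(F) = first start − arrival = 17 − 15 = 2

2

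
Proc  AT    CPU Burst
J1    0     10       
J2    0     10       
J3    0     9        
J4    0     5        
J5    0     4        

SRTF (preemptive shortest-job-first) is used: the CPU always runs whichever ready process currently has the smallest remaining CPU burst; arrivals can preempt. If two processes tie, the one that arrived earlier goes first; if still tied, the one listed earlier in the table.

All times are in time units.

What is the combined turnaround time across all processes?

Gantt: | J5 0-4 | J4 4-9 | J3 9-18 | J1 18-28 | J2 28-38 |
Completion: J1=28  J2=38  J3=18  J4=9  J5=4
Turnaround (C−A): J1=28  J2=38  J3=18  J4=9  J5=4
Turnaround = completion − arrival: J1=28, J2=38, J3=18, J4=9, J5=4
Total turnaround = 28 + 38 + 18 + 9 + 4 = 97

97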